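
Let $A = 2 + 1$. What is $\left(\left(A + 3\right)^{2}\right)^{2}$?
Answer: $1296$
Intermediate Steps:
$A = 3$
$\left(\left(A + 3\right)^{2}\right)^{2} = \left(\left(3 + 3\right)^{2}\right)^{2} = \left(6^{2}\right)^{2} = 36^{2} = 1296$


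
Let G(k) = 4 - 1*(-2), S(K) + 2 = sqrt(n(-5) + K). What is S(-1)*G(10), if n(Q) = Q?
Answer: -12 + 6*I*sqrt(6) ≈ -12.0 + 14.697*I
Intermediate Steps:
S(K) = -2 + sqrt(-5 + K)
G(k) = 6 (G(k) = 4 + 2 = 6)
S(-1)*G(10) = (-2 + sqrt(-5 - 1))*6 = (-2 + sqrt(-6))*6 = (-2 + I*sqrt(6))*6 = -12 + 6*I*sqrt(6)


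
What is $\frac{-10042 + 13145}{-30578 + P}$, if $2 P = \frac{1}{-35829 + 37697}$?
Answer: $- \frac{11592808}{114239407} \approx -0.10148$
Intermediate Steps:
$P = \frac{1}{3736}$ ($P = \frac{1}{2 \left(-35829 + 37697\right)} = \frac{1}{2 \cdot 1868} = \frac{1}{2} \cdot \frac{1}{1868} = \frac{1}{3736} \approx 0.00026767$)
$\frac{-10042 + 13145}{-30578 + P} = \frac{-10042 + 13145}{-30578 + \frac{1}{3736}} = \frac{3103}{- \frac{114239407}{3736}} = 3103 \left(- \frac{3736}{114239407}\right) = - \frac{11592808}{114239407}$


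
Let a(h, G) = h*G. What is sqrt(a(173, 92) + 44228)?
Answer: 4*sqrt(3759) ≈ 245.24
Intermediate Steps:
a(h, G) = G*h
sqrt(a(173, 92) + 44228) = sqrt(92*173 + 44228) = sqrt(15916 + 44228) = sqrt(60144) = 4*sqrt(3759)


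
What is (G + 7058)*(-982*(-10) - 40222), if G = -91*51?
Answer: -73481634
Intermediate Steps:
G = -4641
(G + 7058)*(-982*(-10) - 40222) = (-4641 + 7058)*(-982*(-10) - 40222) = 2417*(9820 - 40222) = 2417*(-30402) = -73481634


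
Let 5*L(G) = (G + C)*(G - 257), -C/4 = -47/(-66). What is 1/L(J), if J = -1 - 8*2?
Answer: 33/35894 ≈ 0.00091937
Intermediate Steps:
J = -17 (J = -1 - 16 = -17)
C = -94/33 (C = -(-188)/(-66) = -(-188)*(-1)/66 = -4*47/66 = -94/33 ≈ -2.8485)
L(G) = (-257 + G)*(-94/33 + G)/5 (L(G) = ((G - 94/33)*(G - 257))/5 = ((-94/33 + G)*(-257 + G))/5 = ((-257 + G)*(-94/33 + G))/5 = (-257 + G)*(-94/33 + G)/5)
1/L(J) = 1/(24158/165 - 1715/33*(-17) + (⅕)*(-17)²) = 1/(24158/165 + 29155/33 + (⅕)*289) = 1/(24158/165 + 29155/33 + 289/5) = 1/(35894/33) = 33/35894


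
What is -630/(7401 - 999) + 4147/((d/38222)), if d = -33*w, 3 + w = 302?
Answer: -1182710591/73623 ≈ -16064.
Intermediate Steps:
w = 299 (w = -3 + 302 = 299)
d = -9867 (d = -33*299 = -9867)
-630/(7401 - 999) + 4147/((d/38222)) = -630/(7401 - 999) + 4147/((-9867/38222)) = -630/6402 + 4147/((-9867*1/38222)) = -630*1/6402 + 4147/(-9867/38222) = -105/1067 + 4147*(-38222/9867) = -105/1067 - 1108438/69 = -1182710591/73623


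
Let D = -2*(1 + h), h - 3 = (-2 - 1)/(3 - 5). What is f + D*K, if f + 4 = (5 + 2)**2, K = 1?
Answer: 34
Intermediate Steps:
h = 9/2 (h = 3 + (-2 - 1)/(3 - 5) = 3 - 3/(-2) = 3 - 3*(-1/2) = 3 + 3/2 = 9/2 ≈ 4.5000)
f = 45 (f = -4 + (5 + 2)**2 = -4 + 7**2 = -4 + 49 = 45)
D = -11 (D = -2*(1 + 9/2) = -2*11/2 = -11)
f + D*K = 45 - 11*1 = 45 - 11 = 34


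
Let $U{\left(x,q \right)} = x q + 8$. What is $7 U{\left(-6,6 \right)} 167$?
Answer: $-32732$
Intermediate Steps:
$U{\left(x,q \right)} = 8 + q x$ ($U{\left(x,q \right)} = q x + 8 = 8 + q x$)
$7 U{\left(-6,6 \right)} 167 = 7 \left(8 + 6 \left(-6\right)\right) 167 = 7 \left(8 - 36\right) 167 = 7 \left(-28\right) 167 = \left(-196\right) 167 = -32732$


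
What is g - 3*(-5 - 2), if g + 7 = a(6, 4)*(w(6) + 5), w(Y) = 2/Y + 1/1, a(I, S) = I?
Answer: 52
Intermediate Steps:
w(Y) = 1 + 2/Y (w(Y) = 2/Y + 1*1 = 2/Y + 1 = 1 + 2/Y)
g = 31 (g = -7 + 6*((2 + 6)/6 + 5) = -7 + 6*((⅙)*8 + 5) = -7 + 6*(4/3 + 5) = -7 + 6*(19/3) = -7 + 38 = 31)
g - 3*(-5 - 2) = 31 - 3*(-5 - 2) = 31 - 3*(-7) = 31 + 21 = 52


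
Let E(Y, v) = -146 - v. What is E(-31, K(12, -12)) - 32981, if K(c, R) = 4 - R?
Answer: -33143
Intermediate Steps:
E(-31, K(12, -12)) - 32981 = (-146 - (4 - 1*(-12))) - 32981 = (-146 - (4 + 12)) - 32981 = (-146 - 1*16) - 32981 = (-146 - 16) - 32981 = -162 - 32981 = -33143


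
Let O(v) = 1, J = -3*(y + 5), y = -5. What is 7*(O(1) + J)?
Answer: 7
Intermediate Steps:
J = 0 (J = -3*(-5 + 5) = -3*0 = 0)
7*(O(1) + J) = 7*(1 + 0) = 7*1 = 7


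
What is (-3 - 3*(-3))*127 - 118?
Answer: 644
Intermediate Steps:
(-3 - 3*(-3))*127 - 118 = (-3 + 9)*127 - 118 = 6*127 - 118 = 762 - 118 = 644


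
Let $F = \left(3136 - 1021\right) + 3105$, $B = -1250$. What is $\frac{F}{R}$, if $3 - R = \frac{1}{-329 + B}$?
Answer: $\frac{4121190}{2369} \approx 1739.6$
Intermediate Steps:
$R = \frac{4738}{1579}$ ($R = 3 - \frac{1}{-329 - 1250} = 3 - \frac{1}{-1579} = 3 - - \frac{1}{1579} = 3 + \frac{1}{1579} = \frac{4738}{1579} \approx 3.0006$)
$F = 5220$ ($F = 2115 + 3105 = 5220$)
$\frac{F}{R} = \frac{5220}{\frac{4738}{1579}} = 5220 \cdot \frac{1579}{4738} = \frac{4121190}{2369}$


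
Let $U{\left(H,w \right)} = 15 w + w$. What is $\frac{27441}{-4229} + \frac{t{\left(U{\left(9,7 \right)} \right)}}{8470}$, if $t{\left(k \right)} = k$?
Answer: $- \frac{16567973}{2558545} \approx -6.4755$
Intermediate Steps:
$U{\left(H,w \right)} = 16 w$
$\frac{27441}{-4229} + \frac{t{\left(U{\left(9,7 \right)} \right)}}{8470} = \frac{27441}{-4229} + \frac{16 \cdot 7}{8470} = 27441 \left(- \frac{1}{4229}\right) + 112 \cdot \frac{1}{8470} = - \frac{27441}{4229} + \frac{8}{605} = - \frac{16567973}{2558545}$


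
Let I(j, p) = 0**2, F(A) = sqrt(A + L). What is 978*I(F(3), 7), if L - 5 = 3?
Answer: 0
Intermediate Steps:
L = 8 (L = 5 + 3 = 8)
F(A) = sqrt(8 + A) (F(A) = sqrt(A + 8) = sqrt(8 + A))
I(j, p) = 0
978*I(F(3), 7) = 978*0 = 0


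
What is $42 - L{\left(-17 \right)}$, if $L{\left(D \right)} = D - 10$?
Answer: $69$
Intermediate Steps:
$L{\left(D \right)} = -10 + D$
$42 - L{\left(-17 \right)} = 42 - \left(-10 - 17\right) = 42 - -27 = 42 + 27 = 69$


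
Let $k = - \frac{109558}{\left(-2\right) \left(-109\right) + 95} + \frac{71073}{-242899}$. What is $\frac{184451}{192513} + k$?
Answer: $- \frac{96477820774082}{276155855727} \approx -349.36$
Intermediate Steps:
$k = - \frac{502524047}{1434479}$ ($k = - \frac{109558}{218 + 95} + 71073 \left(- \frac{1}{242899}\right) = - \frac{109558}{313} - \frac{1341}{4583} = - \frac{502524047}{1434479} \approx -350.32$)
$\frac{184451}{192513} + k = \frac{184451}{192513} - \frac{502524047}{1434479} = - \frac{96477820774082}{276155855727}$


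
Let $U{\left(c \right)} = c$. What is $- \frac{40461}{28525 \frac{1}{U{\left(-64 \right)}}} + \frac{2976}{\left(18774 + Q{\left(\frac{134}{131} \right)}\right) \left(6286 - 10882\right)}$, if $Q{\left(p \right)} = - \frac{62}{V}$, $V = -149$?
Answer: $\frac{693598126525154}{7640418426025} \approx 90.78$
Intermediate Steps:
$Q{\left(p \right)} = \frac{62}{149}$ ($Q{\left(p \right)} = - \frac{62}{-149} = \left(-62\right) \left(- \frac{1}{149}\right) = \frac{62}{149}$)
$- \frac{40461}{28525 \frac{1}{U{\left(-64 \right)}}} + \frac{2976}{\left(18774 + Q{\left(\frac{134}{131} \right)}\right) \left(6286 - 10882\right)} = - \frac{40461}{28525 \frac{1}{-64}} + \frac{2976}{\left(18774 + \frac{62}{149}\right) \left(6286 - 10882\right)} = - \frac{40461}{28525 \left(- \frac{1}{64}\right)} + \frac{2976}{\frac{2797388}{149} \left(-4596\right)} = - \frac{40461}{- \frac{28525}{64}} + \frac{2976}{- \frac{12856795248}{149}} = \left(-40461\right) \left(- \frac{64}{28525}\right) + 2976 \left(- \frac{149}{12856795248}\right) = \frac{2589504}{28525} - \frac{9238}{267849901} = \frac{693598126525154}{7640418426025}$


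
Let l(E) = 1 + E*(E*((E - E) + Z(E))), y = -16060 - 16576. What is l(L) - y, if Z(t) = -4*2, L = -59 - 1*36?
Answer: -39563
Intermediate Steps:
L = -95 (L = -59 - 36 = -95)
Z(t) = -8
y = -32636
l(E) = 1 - 8*E² (l(E) = 1 + E*(E*((E - E) - 8)) = 1 + E*(E*(0 - 8)) = 1 + E*(E*(-8)) = 1 + E*(-8*E) = 1 - 8*E²)
l(L) - y = (1 - 8*(-95)²) - 1*(-32636) = (1 - 8*9025) + 32636 = (1 - 72200) + 32636 = -72199 + 32636 = -39563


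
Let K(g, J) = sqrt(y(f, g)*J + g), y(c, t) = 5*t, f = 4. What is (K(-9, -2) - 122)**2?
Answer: 12769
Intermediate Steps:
K(g, J) = sqrt(g + 5*J*g) (K(g, J) = sqrt((5*g)*J + g) = sqrt(5*J*g + g) = sqrt(g + 5*J*g))
(K(-9, -2) - 122)**2 = (sqrt(-9*(1 + 5*(-2))) - 122)**2 = (sqrt(-9*(1 - 10)) - 122)**2 = (sqrt(-9*(-9)) - 122)**2 = (sqrt(81) - 122)**2 = (9 - 122)**2 = (-113)**2 = 12769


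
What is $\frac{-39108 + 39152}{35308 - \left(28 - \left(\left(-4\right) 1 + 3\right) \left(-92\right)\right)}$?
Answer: $\frac{11}{8843} \approx 0.0012439$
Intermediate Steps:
$\frac{-39108 + 39152}{35308 - \left(28 - \left(\left(-4\right) 1 + 3\right) \left(-92\right)\right)} = \frac{44}{35308 - \left(28 - \left(-4 + 3\right) \left(-92\right)\right)} = \frac{44}{35308 - -64} = \frac{44}{35308 + \left(92 - 28\right)} = \frac{44}{35308 + 64} = \frac{44}{35372} = 44 \cdot \frac{1}{35372} = \frac{11}{8843}$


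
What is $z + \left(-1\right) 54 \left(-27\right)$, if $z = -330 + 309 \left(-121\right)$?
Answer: $-36261$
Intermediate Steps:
$z = -37719$ ($z = -330 - 37389 = -37719$)
$z + \left(-1\right) 54 \left(-27\right) = -37719 + \left(-1\right) 54 \left(-27\right) = -37719 - -1458 = -37719 + 1458 = -36261$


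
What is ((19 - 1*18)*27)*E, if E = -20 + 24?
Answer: 108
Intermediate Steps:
E = 4
((19 - 1*18)*27)*E = ((19 - 1*18)*27)*4 = ((19 - 18)*27)*4 = (1*27)*4 = 27*4 = 108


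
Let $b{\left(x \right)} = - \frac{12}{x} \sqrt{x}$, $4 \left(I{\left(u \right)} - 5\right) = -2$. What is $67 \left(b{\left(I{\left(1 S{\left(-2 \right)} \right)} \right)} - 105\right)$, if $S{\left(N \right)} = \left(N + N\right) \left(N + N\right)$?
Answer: $-7035 - 268 \sqrt{2} \approx -7414.0$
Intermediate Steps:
$S{\left(N \right)} = 4 N^{2}$ ($S{\left(N \right)} = 2 N 2 N = 4 N^{2}$)
$I{\left(u \right)} = \frac{9}{2}$ ($I{\left(u \right)} = 5 + \frac{1}{4} \left(-2\right) = 5 - \frac{1}{2} = \frac{9}{2}$)
$b{\left(x \right)} = - \frac{12}{\sqrt{x}}$
$67 \left(b{\left(I{\left(1 S{\left(-2 \right)} \right)} \right)} - 105\right) = 67 \left(- \frac{12}{\frac{3}{2} \sqrt{2}} - 105\right) = 67 \left(- 12 \frac{\sqrt{2}}{3} - 105\right) = 67 \left(- 4 \sqrt{2} - 105\right) = 67 \left(-105 - 4 \sqrt{2}\right) = -7035 - 268 \sqrt{2}$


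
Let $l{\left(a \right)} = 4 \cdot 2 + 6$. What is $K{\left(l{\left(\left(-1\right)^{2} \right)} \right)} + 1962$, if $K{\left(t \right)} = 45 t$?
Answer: $2592$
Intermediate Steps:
$l{\left(a \right)} = 14$ ($l{\left(a \right)} = 8 + 6 = 14$)
$K{\left(l{\left(\left(-1\right)^{2} \right)} \right)} + 1962 = 45 \cdot 14 + 1962 = 630 + 1962 = 2592$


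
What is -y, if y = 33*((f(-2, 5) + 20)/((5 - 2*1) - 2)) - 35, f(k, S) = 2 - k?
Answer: -757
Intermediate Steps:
y = 757 (y = 33*(((2 - 1*(-2)) + 20)/((5 - 2*1) - 2)) - 35 = 33*(((2 + 2) + 20)/((5 - 2) - 2)) - 35 = 33*((4 + 20)/(3 - 2)) - 35 = 33*(24/1) - 35 = 33*(24*1) - 35 = 33*24 - 35 = 792 - 35 = 757)
-y = -1*757 = -757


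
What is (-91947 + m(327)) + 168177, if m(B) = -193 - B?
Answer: 75710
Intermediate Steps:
(-91947 + m(327)) + 168177 = (-91947 + (-193 - 1*327)) + 168177 = (-91947 + (-193 - 327)) + 168177 = (-91947 - 520) + 168177 = -92467 + 168177 = 75710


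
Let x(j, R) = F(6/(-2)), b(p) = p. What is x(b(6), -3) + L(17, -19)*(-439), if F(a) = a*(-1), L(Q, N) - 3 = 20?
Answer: -10094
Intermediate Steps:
L(Q, N) = 23 (L(Q, N) = 3 + 20 = 23)
F(a) = -a
x(j, R) = 3 (x(j, R) = -6/(-2) = -6*(-1)/2 = -1*(-3) = 3)
x(b(6), -3) + L(17, -19)*(-439) = 3 + 23*(-439) = 3 - 10097 = -10094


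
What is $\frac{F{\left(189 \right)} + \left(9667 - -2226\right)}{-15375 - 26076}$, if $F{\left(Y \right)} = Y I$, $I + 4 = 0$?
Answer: $- \frac{11137}{41451} \approx -0.26868$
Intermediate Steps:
$I = -4$ ($I = -4 + 0 = -4$)
$F{\left(Y \right)} = - 4 Y$ ($F{\left(Y \right)} = Y \left(-4\right) = - 4 Y$)
$\frac{F{\left(189 \right)} + \left(9667 - -2226\right)}{-15375 - 26076} = \frac{\left(-4\right) 189 + \left(9667 - -2226\right)}{-15375 - 26076} = \frac{-756 + \left(9667 + 2226\right)}{-41451} = \left(-756 + 11893\right) \left(- \frac{1}{41451}\right) = 11137 \left(- \frac{1}{41451}\right) = - \frac{11137}{41451}$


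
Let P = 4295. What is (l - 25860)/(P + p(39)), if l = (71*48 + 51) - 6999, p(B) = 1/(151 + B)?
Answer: -1862000/272017 ≈ -6.8452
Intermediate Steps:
l = -3540 (l = (3408 + 51) - 6999 = 3459 - 6999 = -3540)
(l - 25860)/(P + p(39)) = (-3540 - 25860)/(4295 + 1/(151 + 39)) = -29400/(4295 + 1/190) = -29400/816051/190 = -29400*190/816051 = -1862000/272017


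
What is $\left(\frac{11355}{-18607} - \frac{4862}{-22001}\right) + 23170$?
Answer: $\frac{9485003950069}{409372607} \approx 23170.0$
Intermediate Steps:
$\left(\frac{11355}{-18607} - \frac{4862}{-22001}\right) + 23170 = \left(11355 \left(- \frac{1}{18607}\right) - - \frac{4862}{22001}\right) + 23170 = \left(- \frac{11355}{18607} + \frac{4862}{22001}\right) + 23170 = - \frac{159354121}{409372607} + 23170 = \frac{9485003950069}{409372607}$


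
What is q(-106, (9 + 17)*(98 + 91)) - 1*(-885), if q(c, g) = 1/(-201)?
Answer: 177884/201 ≈ 885.00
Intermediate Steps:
q(c, g) = -1/201
q(-106, (9 + 17)*(98 + 91)) - 1*(-885) = -1/201 - 1*(-885) = -1/201 + 885 = 177884/201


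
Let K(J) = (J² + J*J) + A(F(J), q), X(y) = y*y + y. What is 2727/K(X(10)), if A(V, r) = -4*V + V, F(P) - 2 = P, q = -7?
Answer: 2727/23864 ≈ 0.11427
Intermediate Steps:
X(y) = y + y² (X(y) = y² + y = y + y²)
F(P) = 2 + P
A(V, r) = -3*V
K(J) = -6 - 3*J + 2*J² (K(J) = (J² + J*J) - 3*(2 + J) = (J² + J²) + (-6 - 3*J) = 2*J² + (-6 - 3*J) = -6 - 3*J + 2*J²)
2727/K(X(10)) = 2727/(-6 - 30*(1 + 10) + 2*(10*(1 + 10))²) = 2727/(-6 - 30*11 + 2*(10*11)²) = 2727/(-6 - 3*110 + 2*110²) = 2727/(-6 - 330 + 2*12100) = 2727/(-6 - 330 + 24200) = 2727/23864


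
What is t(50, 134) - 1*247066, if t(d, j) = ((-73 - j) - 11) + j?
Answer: -247150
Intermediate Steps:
t(d, j) = -84 (t(d, j) = (-84 - j) + j = -84)
t(50, 134) - 1*247066 = -84 - 1*247066 = -84 - 247066 = -247150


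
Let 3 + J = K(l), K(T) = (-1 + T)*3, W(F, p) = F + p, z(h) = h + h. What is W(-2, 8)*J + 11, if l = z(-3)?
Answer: -133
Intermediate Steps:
z(h) = 2*h
l = -6 (l = 2*(-3) = -6)
K(T) = -3 + 3*T
J = -24 (J = -3 + (-3 + 3*(-6)) = -3 + (-3 - 18) = -3 - 21 = -24)
W(-2, 8)*J + 11 = (-2 + 8)*(-24) + 11 = 6*(-24) + 11 = -144 + 11 = -133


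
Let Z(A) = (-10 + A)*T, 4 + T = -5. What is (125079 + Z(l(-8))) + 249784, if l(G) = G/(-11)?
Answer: 4124411/11 ≈ 3.7495e+5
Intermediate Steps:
l(G) = -G/11 (l(G) = G*(-1/11) = -G/11)
T = -9 (T = -4 - 5 = -9)
Z(A) = 90 - 9*A (Z(A) = (-10 + A)*(-9) = 90 - 9*A)
(125079 + Z(l(-8))) + 249784 = (125079 + (90 - (-9)*(-8)/11)) + 249784 = (125079 + (90 - 9*8/11)) + 249784 = (125079 + (90 - 72/11)) + 249784 = (125079 + 918/11) + 249784 = 1376787/11 + 249784 = 4124411/11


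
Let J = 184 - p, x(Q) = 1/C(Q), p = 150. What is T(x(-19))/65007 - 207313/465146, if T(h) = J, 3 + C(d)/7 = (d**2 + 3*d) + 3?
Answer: -13460981227/30237746022 ≈ -0.44517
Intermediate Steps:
C(d) = 7*d**2 + 21*d (C(d) = -21 + 7*((d**2 + 3*d) + 3) = -21 + 7*(3 + d**2 + 3*d) = -21 + (21 + 7*d**2 + 21*d) = 7*d**2 + 21*d)
x(Q) = 1/(7*Q*(3 + Q))
J = 34 (J = 184 - 1*150 = 184 - 150 = 34)
T(h) = 34
T(x(-19))/65007 - 207313/465146 = 34/65007 - 207313/465146 = -13460981227/30237746022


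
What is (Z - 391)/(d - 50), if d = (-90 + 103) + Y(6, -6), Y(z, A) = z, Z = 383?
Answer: 8/31 ≈ 0.25806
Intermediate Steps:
d = 19 (d = (-90 + 103) + 6 = 13 + 6 = 19)
(Z - 391)/(d - 50) = (383 - 391)/(19 - 50) = -8/(-31) = -8*(-1/31) = 8/31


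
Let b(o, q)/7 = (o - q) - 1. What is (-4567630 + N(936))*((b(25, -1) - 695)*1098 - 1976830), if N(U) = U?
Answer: 11634977306260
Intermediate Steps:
b(o, q) = -7 - 7*q + 7*o (b(o, q) = 7*((o - q) - 1) = 7*(-1 + o - q) = -7 - 7*q + 7*o)
(-4567630 + N(936))*((b(25, -1) - 695)*1098 - 1976830) = (-4567630 + 936)*(((-7 - 7*(-1) + 7*25) - 695)*1098 - 1976830) = -4566694*(((-7 + 7 + 175) - 695)*1098 - 1976830) = -4566694*((175 - 695)*1098 - 1976830) = -4566694*(-520*1098 - 1976830) = -4566694*(-570960 - 1976830) = -4566694*(-2547790) = 11634977306260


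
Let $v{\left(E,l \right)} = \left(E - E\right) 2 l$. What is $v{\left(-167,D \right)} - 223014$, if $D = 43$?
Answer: $-223014$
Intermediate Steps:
$v{\left(E,l \right)} = 0$ ($v{\left(E,l \right)} = 0 \cdot 2 l = 0 l = 0$)
$v{\left(-167,D \right)} - 223014 = 0 - 223014 = -223014$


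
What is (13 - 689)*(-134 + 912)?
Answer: -525928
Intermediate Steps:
(13 - 689)*(-134 + 912) = -676*778 = -525928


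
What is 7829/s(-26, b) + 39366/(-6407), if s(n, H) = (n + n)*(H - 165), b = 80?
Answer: -123837317/28318940 ≈ -4.3729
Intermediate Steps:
s(n, H) = 2*n*(-165 + H) (s(n, H) = (2*n)*(-165 + H) = 2*n*(-165 + H))
7829/s(-26, b) + 39366/(-6407) = 7829/((2*(-26)*(-165 + 80))) + 39366/(-6407) = 7829/((2*(-26)*(-85))) + 39366*(-1/6407) = 7829/4420 - 39366/6407 = -123837317/28318940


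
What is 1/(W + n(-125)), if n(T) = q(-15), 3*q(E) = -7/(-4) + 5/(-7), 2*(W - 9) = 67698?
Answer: 84/2844101 ≈ 2.9535e-5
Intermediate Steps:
W = 33858 (W = 9 + (½)*67698 = 9 + 33849 = 33858)
q(E) = 29/84 (q(E) = (-7/(-4) + 5/(-7))/3 = (-7*(-¼) + 5*(-⅐))/3 = (7/4 - 5/7)/3 = (⅓)*(29/28) = 29/84)
n(T) = 29/84
1/(W + n(-125)) = 1/(33858 + 29/84) = 1/(2844101/84) = 84/2844101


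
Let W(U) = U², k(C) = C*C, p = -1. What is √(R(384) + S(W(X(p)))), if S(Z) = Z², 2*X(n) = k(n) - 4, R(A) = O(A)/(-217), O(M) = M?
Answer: √2480961/868 ≈ 1.8146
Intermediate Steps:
k(C) = C²
R(A) = -A/217 (R(A) = A/(-217) = A*(-1/217) = -A/217)
X(n) = -2 + n²/2 (X(n) = (n² - 4)/2 = (-4 + n²)/2 = -2 + n²/2)
√(R(384) + S(W(X(p)))) = √(-1/217*384 + ((-2 + (½)*(-1)²)²)²) = √(-384/217 + ((-2 + (½)*1)²)²) = √(-384/217 + ((-2 + ½)²)²) = √(-384/217 + ((-3/2)²)²) = √(-384/217 + (9/4)²) = √(-384/217 + 81/16) = √(11433/3472) = √2480961/868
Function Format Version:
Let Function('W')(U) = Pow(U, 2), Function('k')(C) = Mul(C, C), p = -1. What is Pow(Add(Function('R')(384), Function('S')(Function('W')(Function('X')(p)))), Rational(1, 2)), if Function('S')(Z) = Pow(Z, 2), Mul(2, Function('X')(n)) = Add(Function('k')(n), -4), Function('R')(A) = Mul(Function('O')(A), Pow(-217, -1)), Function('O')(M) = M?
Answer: Mul(Rational(1, 868), Pow(2480961, Rational(1, 2))) ≈ 1.8146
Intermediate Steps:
Function('k')(C) = Pow(C, 2)
Function('R')(A) = Mul(Rational(-1, 217), A) (Function('R')(A) = Mul(A, Pow(-217, -1)) = Mul(A, Rational(-1, 217)) = Mul(Rational(-1, 217), A))
Function('X')(n) = Add(-2, Mul(Rational(1, 2), Pow(n, 2))) (Function('X')(n) = Mul(Rational(1, 2), Add(Pow(n, 2), -4)) = Mul(Rational(1, 2), Add(-4, Pow(n, 2))) = Add(-2, Mul(Rational(1, 2), Pow(n, 2))))
Pow(Add(Function('R')(384), Function('S')(Function('W')(Function('X')(p)))), Rational(1, 2)) = Pow(Add(Mul(Rational(-1, 217), 384), Pow(Pow(Add(-2, Mul(Rational(1, 2), Pow(-1, 2))), 2), 2)), Rational(1, 2)) = Pow(Add(Rational(-384, 217), Pow(Pow(Add(-2, Mul(Rational(1, 2), 1)), 2), 2)), Rational(1, 2)) = Pow(Add(Rational(-384, 217), Pow(Pow(Add(-2, Rational(1, 2)), 2), 2)), Rational(1, 2)) = Pow(Add(Rational(-384, 217), Pow(Pow(Rational(-3, 2), 2), 2)), Rational(1, 2)) = Pow(Add(Rational(-384, 217), Pow(Rational(9, 4), 2)), Rational(1, 2)) = Pow(Add(Rational(-384, 217), Rational(81, 16)), Rational(1, 2)) = Pow(Rational(11433, 3472), Rational(1, 2)) = Mul(Rational(1, 868), Pow(2480961, Rational(1, 2)))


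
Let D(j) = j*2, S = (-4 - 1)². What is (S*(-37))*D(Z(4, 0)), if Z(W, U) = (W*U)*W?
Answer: 0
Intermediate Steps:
Z(W, U) = U*W² (Z(W, U) = (U*W)*W = U*W²)
S = 25 (S = (-5)² = 25)
D(j) = 2*j
(S*(-37))*D(Z(4, 0)) = (25*(-37))*(2*(0*4²)) = -1850*0*16 = -1850*0 = -925*0 = 0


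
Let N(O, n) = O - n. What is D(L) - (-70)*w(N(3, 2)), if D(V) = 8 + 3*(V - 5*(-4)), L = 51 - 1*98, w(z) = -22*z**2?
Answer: -1613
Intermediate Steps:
L = -47 (L = 51 - 98 = -47)
D(V) = 68 + 3*V (D(V) = 8 + 3*(V + 20) = 8 + 3*(20 + V) = 8 + (60 + 3*V) = 68 + 3*V)
D(L) - (-70)*w(N(3, 2)) = (68 + 3*(-47)) - (-70)*(-22*(3 - 1*2)**2) = (68 - 141) - (-70)*(-22*(3 - 2)**2) = -73 - (-70)*(-22*1**2) = -73 - (-70)*(-22*1) = -73 - (-70)*(-22) = -73 - 1*1540 = -73 - 1540 = -1613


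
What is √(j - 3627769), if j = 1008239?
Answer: I*√2619530 ≈ 1618.5*I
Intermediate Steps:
√(j - 3627769) = √(1008239 - 3627769) = √(-2619530) = I*√2619530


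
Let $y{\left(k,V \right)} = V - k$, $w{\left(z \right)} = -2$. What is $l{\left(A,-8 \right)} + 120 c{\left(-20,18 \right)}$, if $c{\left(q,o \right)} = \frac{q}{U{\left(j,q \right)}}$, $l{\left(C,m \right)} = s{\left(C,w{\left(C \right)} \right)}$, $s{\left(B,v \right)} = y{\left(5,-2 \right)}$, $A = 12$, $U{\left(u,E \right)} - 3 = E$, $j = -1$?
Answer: $\frac{2281}{17} \approx 134.18$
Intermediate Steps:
$U{\left(u,E \right)} = 3 + E$
$s{\left(B,v \right)} = -7$ ($s{\left(B,v \right)} = -2 - 5 = -7$)
$l{\left(C,m \right)} = -7$
$c{\left(q,o \right)} = \frac{q}{3 + q}$
$l{\left(A,-8 \right)} + 120 c{\left(-20,18 \right)} = -7 + 120 \left(- \frac{20}{3 - 20}\right) = -7 + 120 \left(- \frac{20}{-17}\right) = -7 + 120 \left(\left(-20\right) \left(- \frac{1}{17}\right)\right) = -7 + 120 \cdot \frac{20}{17} = -7 + \frac{2400}{17} = \frac{2281}{17}$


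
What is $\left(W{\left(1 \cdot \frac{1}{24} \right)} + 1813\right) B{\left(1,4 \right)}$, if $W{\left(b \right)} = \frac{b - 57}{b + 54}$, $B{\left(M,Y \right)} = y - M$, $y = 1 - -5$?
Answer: $\frac{11750470}{1297} \approx 9059.7$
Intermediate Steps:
$y = 6$ ($y = 1 + 5 = 6$)
$B{\left(M,Y \right)} = 6 - M$
$W{\left(b \right)} = \frac{-57 + b}{54 + b}$
$\left(W{\left(1 \cdot \frac{1}{24} \right)} + 1813\right) B{\left(1,4 \right)} = \left(\frac{-57 + 1 \cdot \frac{1}{24}}{54 + 1 \cdot \frac{1}{24}} + 1813\right) \left(6 - 1\right) = \left(\frac{-57 + \frac{1}{24}}{54 + \frac{1}{24}} + 1813\right) 5 = \left(\frac{1}{\frac{1297}{24}} \left(- \frac{1367}{24}\right) + 1813\right) 5 = \left(\frac{24}{1297} \left(- \frac{1367}{24}\right) + 1813\right) 5 = \left(- \frac{1367}{1297} + 1813\right) 5 = \frac{2350094}{1297} \cdot 5 = \frac{11750470}{1297}$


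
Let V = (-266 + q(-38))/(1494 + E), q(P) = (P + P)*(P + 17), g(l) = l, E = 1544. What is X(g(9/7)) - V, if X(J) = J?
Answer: 184/217 ≈ 0.84793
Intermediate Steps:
q(P) = 2*P*(17 + P) (q(P) = (2*P)*(17 + P) = 2*P*(17 + P))
V = 95/217 (V = (-266 + 2*(-38)*(17 - 38))/(1494 + 1544) = (-266 + 2*(-38)*(-21))/3038 = (-266 + 1596)*(1/3038) = 1330*(1/3038) = 95/217 ≈ 0.43779)
X(g(9/7)) - V = 9/7 - 1*95/217 = 9*(1/7) - 95/217 = 9/7 - 95/217 = 184/217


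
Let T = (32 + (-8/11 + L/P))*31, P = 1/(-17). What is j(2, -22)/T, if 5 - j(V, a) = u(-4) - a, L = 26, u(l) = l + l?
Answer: 11/15562 ≈ 0.00070685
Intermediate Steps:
u(l) = 2*l
P = -1/17 ≈ -0.058824
T = -140058/11 (T = (32 + (-8/11 + 26/(-1/17)))*31 = (32 + (-8*1/11 + 26*(-17)))*31 = (32 + (-8/11 - 442))*31 = (32 - 4870/11)*31 = -4518/11*31 = -140058/11 ≈ -12733.)
j(V, a) = 13 + a (j(V, a) = 5 - (2*(-4) - a) = 5 - (-8 - a) = 5 + (8 + a) = 13 + a)
j(2, -22)/T = (13 - 22)/(-140058/11) = -9*(-11/140058) = 11/15562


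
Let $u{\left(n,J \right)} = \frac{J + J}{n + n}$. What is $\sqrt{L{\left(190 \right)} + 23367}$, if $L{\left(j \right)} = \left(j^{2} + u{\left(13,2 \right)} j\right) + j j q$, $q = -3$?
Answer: $\frac{i \sqrt{8247837}}{13} \approx 220.92 i$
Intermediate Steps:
$u{\left(n,J \right)} = \frac{J}{n}$ ($u{\left(n,J \right)} = \frac{2 J}{2 n} = 2 J \frac{1}{2 n} = \frac{J}{n}$)
$L{\left(j \right)} = - 2 j^{2} + \frac{2 j}{13}$ ($L{\left(j \right)} = \left(j^{2} + \frac{2}{13} j\right) + j j \left(-3\right) = \left(j^{2} + 2 \cdot \frac{1}{13} j\right) + j^{2} \left(-3\right) = \left(j^{2} + \frac{2 j}{13}\right) - 3 j^{2} = - 2 j^{2} + \frac{2 j}{13}$)
$\sqrt{L{\left(190 \right)} + 23367} = \sqrt{\frac{2}{13} \cdot 190 \left(1 - 2470\right) + 23367} = \sqrt{\frac{2}{13} \cdot 190 \left(-2469\right) + 23367} = \sqrt{- \frac{938220}{13} + 23367} = \sqrt{- \frac{634449}{13}} = \frac{i \sqrt{8247837}}{13}$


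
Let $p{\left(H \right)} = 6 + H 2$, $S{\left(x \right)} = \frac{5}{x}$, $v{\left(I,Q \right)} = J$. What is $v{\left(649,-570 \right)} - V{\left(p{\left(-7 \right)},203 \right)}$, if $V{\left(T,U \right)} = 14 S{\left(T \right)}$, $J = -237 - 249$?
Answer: $- \frac{1909}{4} \approx -477.25$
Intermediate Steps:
$J = -486$
$v{\left(I,Q \right)} = -486$
$p{\left(H \right)} = 6 + 2 H$
$V{\left(T,U \right)} = \frac{70}{T}$ ($V{\left(T,U \right)} = 14 \frac{5}{T} = \frac{70}{T}$)
$v{\left(649,-570 \right)} - V{\left(p{\left(-7 \right)},203 \right)} = -486 - \frac{70}{6 + 2 \left(-7\right)} = -486 - \frac{70}{6 - 14} = -486 - \frac{70}{-8} = -486 - 70 \left(- \frac{1}{8}\right) = -486 - - \frac{35}{4} = -486 + \frac{35}{4} = - \frac{1909}{4}$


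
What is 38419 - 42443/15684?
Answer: 602521153/15684 ≈ 38416.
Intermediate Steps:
38419 - 42443/15684 = 602521153/15684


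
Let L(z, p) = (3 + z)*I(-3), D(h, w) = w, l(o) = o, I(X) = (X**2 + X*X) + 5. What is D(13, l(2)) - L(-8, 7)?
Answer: 117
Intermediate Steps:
I(X) = 5 + 2*X**2 (I(X) = (X**2 + X**2) + 5 = 2*X**2 + 5 = 5 + 2*X**2)
L(z, p) = 69 + 23*z (L(z, p) = (3 + z)*(5 + 2*(-3)**2) = (3 + z)*(5 + 2*9) = (3 + z)*(5 + 18) = (3 + z)*23 = 69 + 23*z)
D(13, l(2)) - L(-8, 7) = 2 - (69 + 23*(-8)) = 2 - (69 - 184) = 2 - 1*(-115) = 2 + 115 = 117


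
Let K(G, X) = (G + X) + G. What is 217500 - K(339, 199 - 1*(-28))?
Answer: 216595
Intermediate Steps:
K(G, X) = X + 2*G
217500 - K(339, 199 - 1*(-28)) = 217500 - ((199 - 1*(-28)) + 2*339) = 217500 - ((199 + 28) + 678) = 217500 - (227 + 678) = 217500 - 1*905 = 217500 - 905 = 216595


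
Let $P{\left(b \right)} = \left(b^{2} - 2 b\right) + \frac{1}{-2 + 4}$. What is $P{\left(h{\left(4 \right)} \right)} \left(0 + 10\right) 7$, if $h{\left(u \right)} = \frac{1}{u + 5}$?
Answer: $\frac{1645}{81} \approx 20.309$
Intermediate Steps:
$h{\left(u \right)} = \frac{1}{5 + u}$
$P{\left(b \right)} = \frac{1}{2} + b^{2} - 2 b$ ($P{\left(b \right)} = \left(b^{2} - 2 b\right) + \frac{1}{2} = \frac{1}{2} + b^{2} - 2 b$)
$P{\left(h{\left(4 \right)} \right)} \left(0 + 10\right) 7 = \left(\frac{1}{2} + \left(\frac{1}{5 + 4}\right)^{2} - \frac{2}{5 + 4}\right) \left(0 + 10\right) 7 = \left(\frac{1}{2} + \left(\frac{1}{9}\right)^{2} - \frac{2}{9}\right) 10 \cdot 7 = \left(\frac{1}{2} + \frac{1}{81} - \frac{2}{9}\right) 10 \cdot 7 = \frac{47}{162} \cdot 10 \cdot 7 = \frac{235}{81} \cdot 7 = \frac{1645}{81}$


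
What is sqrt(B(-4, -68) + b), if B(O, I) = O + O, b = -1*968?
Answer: 4*I*sqrt(61) ≈ 31.241*I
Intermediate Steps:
b = -968
B(O, I) = 2*O
sqrt(B(-4, -68) + b) = sqrt(2*(-4) - 968) = sqrt(-8 - 968) = sqrt(-976) = 4*I*sqrt(61)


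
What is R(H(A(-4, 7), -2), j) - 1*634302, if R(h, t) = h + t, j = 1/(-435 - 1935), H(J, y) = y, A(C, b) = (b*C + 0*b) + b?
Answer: -1503300481/2370 ≈ -6.3430e+5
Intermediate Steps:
A(C, b) = b + C*b (A(C, b) = (C*b + 0) + b = C*b + b = b + C*b)
j = -1/2370 (j = 1/(-2370) = -1/2370 ≈ -0.00042194)
R(H(A(-4, 7), -2), j) - 1*634302 = (-2 - 1/2370) - 1*634302 = -4741/2370 - 634302 = -1503300481/2370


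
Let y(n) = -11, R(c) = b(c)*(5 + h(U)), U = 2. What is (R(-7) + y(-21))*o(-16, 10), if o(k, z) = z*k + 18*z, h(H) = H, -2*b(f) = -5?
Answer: 130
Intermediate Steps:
b(f) = 5/2 (b(f) = -1/2*(-5) = 5/2)
R(c) = 35/2 (R(c) = 5*(5 + 2)/2 = (5/2)*7 = 35/2)
o(k, z) = 18*z + k*z (o(k, z) = k*z + 18*z = 18*z + k*z)
(R(-7) + y(-21))*o(-16, 10) = (35/2 - 11)*(10*(18 - 16)) = 13*(10*2)/2 = (13/2)*20 = 130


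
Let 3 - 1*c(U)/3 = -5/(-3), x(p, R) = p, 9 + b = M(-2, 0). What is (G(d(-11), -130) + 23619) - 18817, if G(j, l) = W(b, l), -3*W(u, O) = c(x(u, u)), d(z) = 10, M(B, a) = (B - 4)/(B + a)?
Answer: 14402/3 ≈ 4800.7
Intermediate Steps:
M(B, a) = (-4 + B)/(B + a)
b = -6 (b = -9 + (-4 - 2)/(-2 + 0) = -9 - 6/(-2) = -9 - ½*(-6) = -9 + 3 = -6)
c(U) = 4 (c(U) = 9 - (-15)/(-3) = 9 - (-15)*(-1)/3 = 9 - 3*5/3 = 9 - 5 = 4)
W(u, O) = -4/3 (W(u, O) = -⅓*4 = -4/3)
G(j, l) = -4/3
(G(d(-11), -130) + 23619) - 18817 = (-4/3 + 23619) - 18817 = 70853/3 - 18817 = 14402/3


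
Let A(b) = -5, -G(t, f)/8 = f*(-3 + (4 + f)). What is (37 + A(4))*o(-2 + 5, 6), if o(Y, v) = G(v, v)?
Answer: -10752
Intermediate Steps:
G(t, f) = -8*f*(1 + f) (G(t, f) = -8*f*(-3 + (4 + f)) = -8*f*(1 + f))
o(Y, v) = -8*v*(1 + v)
(37 + A(4))*o(-2 + 5, 6) = (37 - 5)*(-8*6*(1 + 6)) = 32*(-8*6*7) = 32*(-336) = -10752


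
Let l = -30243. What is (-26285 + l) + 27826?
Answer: -28702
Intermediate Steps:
(-26285 + l) + 27826 = (-26285 - 30243) + 27826 = -56528 + 27826 = -28702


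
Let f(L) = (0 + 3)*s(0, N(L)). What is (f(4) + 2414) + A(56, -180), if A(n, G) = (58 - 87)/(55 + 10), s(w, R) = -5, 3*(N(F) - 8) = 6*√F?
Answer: 155906/65 ≈ 2398.6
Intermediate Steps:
N(F) = 8 + 2*√F (N(F) = 8 + (6*√F)/3 = 8 + 2*√F)
A(n, G) = -29/65
f(L) = -15 (f(L) = (0 + 3)*(-5) = 3*(-5) = -15)
(f(4) + 2414) + A(56, -180) = (-15 + 2414) - 29/65 = 2399 - 29/65 = 155906/65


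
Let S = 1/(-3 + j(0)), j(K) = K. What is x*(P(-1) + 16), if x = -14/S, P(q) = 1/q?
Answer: 630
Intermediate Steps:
S = -⅓ (S = 1/(-3 + 0) = 1/(-3) = -⅓ ≈ -0.33333)
x = 42 (x = -14/(-⅓) = -14*(-3) = 42)
x*(P(-1) + 16) = 42*(1/(-1) + 16) = 42*(-1 + 16) = 42*15 = 630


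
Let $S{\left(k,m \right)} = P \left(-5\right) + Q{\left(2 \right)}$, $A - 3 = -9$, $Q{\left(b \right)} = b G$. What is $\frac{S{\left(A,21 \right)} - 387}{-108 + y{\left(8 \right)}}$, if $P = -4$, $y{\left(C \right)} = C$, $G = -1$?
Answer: $\frac{369}{100} \approx 3.69$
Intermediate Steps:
$Q{\left(b \right)} = - b$ ($Q{\left(b \right)} = b \left(-1\right) = - b$)
$A = -6$ ($A = 3 - 9 = -6$)
$S{\left(k,m \right)} = 18$ ($S{\left(k,m \right)} = \left(-4\right) \left(-5\right) - 2 = 20 - 2 = 18$)
$\frac{S{\left(A,21 \right)} - 387}{-108 + y{\left(8 \right)}} = \frac{18 - 387}{-108 + 8} = - \frac{369}{-100} = \left(-369\right) \left(- \frac{1}{100}\right) = \frac{369}{100}$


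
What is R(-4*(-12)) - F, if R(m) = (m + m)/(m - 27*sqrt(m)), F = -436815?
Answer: 99156973/227 - 72*sqrt(3)/227 ≈ 4.3681e+5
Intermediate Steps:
R(m) = 2*m/(m - 27*sqrt(m)) (R(m) = (2*m)/(m - 27*sqrt(m)) = 2*m/(m - 27*sqrt(m)))
R(-4*(-12)) - F = 2*(-4*(-12))/(-4*(-12) - 27*4*sqrt(3)) - 1*(-436815) = 2*48/(48 - 108*sqrt(3)) + 436815 = 96/(48 - 108*sqrt(3)) + 436815 = 436815 + 96/(48 - 108*sqrt(3))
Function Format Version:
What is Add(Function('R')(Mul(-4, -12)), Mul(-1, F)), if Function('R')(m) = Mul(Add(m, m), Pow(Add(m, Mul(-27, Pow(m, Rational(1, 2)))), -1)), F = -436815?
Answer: Add(Rational(99156973, 227), Mul(Rational(-72, 227), Pow(3, Rational(1, 2)))) ≈ 4.3681e+5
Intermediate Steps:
Function('R')(m) = Mul(2, m, Pow(Add(m, Mul(-27, Pow(m, Rational(1, 2)))), -1)) (Function('R')(m) = Mul(Mul(2, m), Pow(Add(m, Mul(-27, Pow(m, Rational(1, 2)))), -1)) = Mul(2, m, Pow(Add(m, Mul(-27, Pow(m, Rational(1, 2)))), -1)))
Add(Function('R')(Mul(-4, -12)), Mul(-1, F)) = Add(Mul(2, Mul(-4, -12), Pow(Add(Mul(-4, -12), Mul(-27, Pow(Mul(-4, -12), Rational(1, 2)))), -1)), Mul(-1, -436815)) = Add(Mul(2, 48, Pow(Add(48, Mul(-27, Pow(48, Rational(1, 2)))), -1)), 436815) = Add(Mul(2, 48, Pow(Add(48, Mul(-27, Mul(4, Pow(3, Rational(1, 2))))), -1)), 436815) = Add(Mul(2, 48, Pow(Add(48, Mul(-108, Pow(3, Rational(1, 2)))), -1)), 436815) = Add(Mul(96, Pow(Add(48, Mul(-108, Pow(3, Rational(1, 2)))), -1)), 436815) = Add(436815, Mul(96, Pow(Add(48, Mul(-108, Pow(3, Rational(1, 2)))), -1)))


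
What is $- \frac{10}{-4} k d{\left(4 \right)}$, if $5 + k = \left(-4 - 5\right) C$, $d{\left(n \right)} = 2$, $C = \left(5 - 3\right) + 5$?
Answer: $-340$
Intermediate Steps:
$C = 7$ ($C = 2 + 5 = 7$)
$k = -68$ ($k = -5 + \left(-4 - 5\right) 7 = -5 - 63 = -68$)
$- \frac{10}{-4} k d{\left(4 \right)} = - \frac{10}{-4} \left(-68\right) 2 = \left(-10\right) \left(- \frac{1}{4}\right) \left(-68\right) 2 = \frac{5}{2} \left(-68\right) 2 = \left(-170\right) 2 = -340$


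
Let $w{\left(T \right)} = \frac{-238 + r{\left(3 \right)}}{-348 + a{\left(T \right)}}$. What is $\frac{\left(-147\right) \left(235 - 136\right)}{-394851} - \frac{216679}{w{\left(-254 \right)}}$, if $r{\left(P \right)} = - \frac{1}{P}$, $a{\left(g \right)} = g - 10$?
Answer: $- \frac{52360219466883}{94106155} \approx -5.564 \cdot 10^{5}$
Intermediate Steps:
$a{\left(g \right)} = -10 + g$
$w{\left(T \right)} = - \frac{715}{3 \left(-358 + T\right)}$ ($w{\left(T \right)} = \frac{-238 - \frac{1}{3}}{-348 + \left(-10 + T\right)} = \frac{-238 - \frac{1}{3}}{-358 + T} = - \frac{715}{3 \left(-358 + T\right)}$)
$\frac{\left(-147\right) \left(235 - 136\right)}{-394851} - \frac{216679}{w{\left(-254 \right)}} = \frac{\left(-147\right) \left(235 - 136\right)}{-394851} - \frac{216679}{\left(-715\right) \frac{1}{-1074 + 3 \left(-254\right)}} = \left(-147\right) 99 \left(- \frac{1}{394851}\right) - \frac{216679}{\left(-715\right) \frac{1}{-1074 - 762}} = \left(-14553\right) \left(- \frac{1}{394851}\right) - \frac{216679}{\left(-715\right) \frac{1}{-1836}} = \frac{4851}{131617} - \frac{216679}{\left(-715\right) \left(- \frac{1}{1836}\right)} = \frac{4851}{131617} - \frac{216679}{\frac{715}{1836}} = \frac{4851}{131617} - \frac{397822644}{715} = - \frac{52360219466883}{94106155}$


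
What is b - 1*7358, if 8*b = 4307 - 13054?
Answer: -67611/8 ≈ -8451.4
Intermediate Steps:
b = -8747/8 (b = (4307 - 13054)/8 = (⅛)*(-8747) = -8747/8 ≈ -1093.4)
b - 1*7358 = -8747/8 - 1*7358 = -8747/8 - 7358 = -67611/8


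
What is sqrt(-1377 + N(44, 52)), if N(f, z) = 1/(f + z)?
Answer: I*sqrt(793146)/24 ≈ 37.108*I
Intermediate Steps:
sqrt(-1377 + N(44, 52)) = sqrt(-1377 + 1/(44 + 52)) = sqrt(-1377 + 1/96) = sqrt(-132191/96) = I*sqrt(793146)/24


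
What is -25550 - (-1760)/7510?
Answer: -19187874/751 ≈ -25550.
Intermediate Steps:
-25550 - (-1760)/7510 = -25550 - 1*(-176/751) = -25550 + 176/751 = -19187874/751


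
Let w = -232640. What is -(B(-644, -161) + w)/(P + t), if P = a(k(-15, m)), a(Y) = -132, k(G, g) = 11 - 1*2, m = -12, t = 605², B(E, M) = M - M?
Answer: 232640/365893 ≈ 0.63581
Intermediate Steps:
B(E, M) = 0
t = 366025
k(G, g) = 9 (k(G, g) = 11 - 2 = 9)
P = -132
-(B(-644, -161) + w)/(P + t) = -(0 - 232640)/(-132 + 366025) = -(-232640)/365893 = -1*(-232640/365893) = 232640/365893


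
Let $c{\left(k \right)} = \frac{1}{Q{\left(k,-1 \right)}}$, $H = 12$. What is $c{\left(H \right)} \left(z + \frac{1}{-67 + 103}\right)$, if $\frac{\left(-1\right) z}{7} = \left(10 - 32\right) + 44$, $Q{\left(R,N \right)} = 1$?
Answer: $- \frac{5543}{36} \approx -153.97$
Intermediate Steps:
$c{\left(k \right)} = 1$ ($c{\left(k \right)} = 1^{-1} = 1$)
$z = -154$ ($z = - 7 \left(\left(10 - 32\right) + 44\right) = - 7 \left(-22 + 44\right) = \left(-7\right) 22 = -154$)
$c{\left(H \right)} \left(z + \frac{1}{-67 + 103}\right) = 1 \left(-154 + \frac{1}{-67 + 103}\right) = 1 \left(-154 + \frac{1}{36}\right) = 1 \left(- \frac{5543}{36}\right) = - \frac{5543}{36}$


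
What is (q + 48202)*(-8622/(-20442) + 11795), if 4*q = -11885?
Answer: 3635376481423/6814 ≈ 5.3352e+8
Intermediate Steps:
q = -11885/4 (q = (1/4)*(-11885) = -11885/4 ≈ -2971.3)
(q + 48202)*(-8622/(-20442) + 11795) = (-11885/4 + 48202)*(-8622/(-20442) + 11795) = 180923*(-8622*(-1/20442) + 11795)/4 = 180923*(1437/3407 + 11795)/4 = (180923/4)*(40187002/3407) = 3635376481423/6814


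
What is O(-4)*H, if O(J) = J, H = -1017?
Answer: 4068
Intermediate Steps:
O(-4)*H = -4*(-1017) = 4068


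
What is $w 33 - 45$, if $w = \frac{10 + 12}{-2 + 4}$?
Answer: $318$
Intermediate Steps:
$w = 11$ ($w = \frac{22}{2} = 22 \cdot \frac{1}{2} = 11$)
$w 33 - 45 = 11 \cdot 33 - 45 = 363 - 45 = 318$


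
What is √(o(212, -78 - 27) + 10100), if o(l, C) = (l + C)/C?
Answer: √111341265/105 ≈ 100.49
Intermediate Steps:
o(l, C) = (C + l)/C
√(o(212, -78 - 27) + 10100) = √(((-78 - 27) + 212)/(-78 - 27) + 10100) = √((-105 + 212)/(-105) + 10100) = √(-1/105*107 + 10100) = √(-107/105 + 10100) = √(1060393/105) = √111341265/105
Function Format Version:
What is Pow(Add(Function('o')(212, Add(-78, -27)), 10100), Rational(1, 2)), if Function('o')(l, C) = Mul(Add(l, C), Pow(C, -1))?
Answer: Mul(Rational(1, 105), Pow(111341265, Rational(1, 2))) ≈ 100.49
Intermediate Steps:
Function('o')(l, C) = Mul(Pow(C, -1), Add(C, l)) (Function('o')(l, C) = Mul(Add(C, l), Pow(C, -1)) = Mul(Pow(C, -1), Add(C, l)))
Pow(Add(Function('o')(212, Add(-78, -27)), 10100), Rational(1, 2)) = Pow(Add(Mul(Pow(Add(-78, -27), -1), Add(Add(-78, -27), 212)), 10100), Rational(1, 2)) = Pow(Add(Mul(Pow(-105, -1), Add(-105, 212)), 10100), Rational(1, 2)) = Pow(Add(Mul(Rational(-1, 105), 107), 10100), Rational(1, 2)) = Pow(Add(Rational(-107, 105), 10100), Rational(1, 2)) = Pow(Rational(1060393, 105), Rational(1, 2)) = Mul(Rational(1, 105), Pow(111341265, Rational(1, 2)))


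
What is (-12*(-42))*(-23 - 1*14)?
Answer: -18648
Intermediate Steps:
(-12*(-42))*(-23 - 1*14) = 504*(-23 - 14) = 504*(-37) = -18648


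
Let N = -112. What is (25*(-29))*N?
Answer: 81200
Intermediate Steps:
(25*(-29))*N = (25*(-29))*(-112) = -725*(-112) = 81200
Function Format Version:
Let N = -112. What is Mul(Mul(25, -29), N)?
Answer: 81200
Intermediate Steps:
Mul(Mul(25, -29), N) = Mul(Mul(25, -29), -112) = Mul(-725, -112) = 81200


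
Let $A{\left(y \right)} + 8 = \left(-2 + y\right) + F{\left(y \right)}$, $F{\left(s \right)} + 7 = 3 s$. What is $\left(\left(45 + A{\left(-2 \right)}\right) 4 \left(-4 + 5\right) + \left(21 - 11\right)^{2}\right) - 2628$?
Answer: $-2448$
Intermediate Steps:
$F{\left(s \right)} = -7 + 3 s$
$A{\left(y \right)} = -17 + 4 y$ ($A{\left(y \right)} = -8 + \left(\left(-2 + y\right) + \left(-7 + 3 y\right)\right) = -8 + \left(-9 + 4 y\right) = -17 + 4 y$)
$\left(\left(45 + A{\left(-2 \right)}\right) 4 \left(-4 + 5\right) + \left(21 - 11\right)^{2}\right) - 2628 = \left(\left(45 + \left(-17 + 4 \left(-2\right)\right)\right) 4 \left(-4 + 5\right) + \left(21 - 11\right)^{2}\right) - 2628 = \left(\left(45 - 25\right) 4 \cdot 1 + 10^{2}\right) - 2628 = \left(\left(45 - 25\right) 4 + 100\right) - 2628 = \left(20 \cdot 4 + 100\right) - 2628 = \left(80 + 100\right) - 2628 = 180 - 2628 = -2448$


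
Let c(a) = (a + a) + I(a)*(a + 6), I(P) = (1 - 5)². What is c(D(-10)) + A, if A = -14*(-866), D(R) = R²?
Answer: 14020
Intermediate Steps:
A = 12124
I(P) = 16 (I(P) = (-4)² = 16)
c(a) = 96 + 18*a (c(a) = (a + a) + 16*(a + 6) = 2*a + 16*(6 + a) = 2*a + (96 + 16*a) = 96 + 18*a)
c(D(-10)) + A = (96 + 18*(-10)²) + 12124 = (96 + 18*100) + 12124 = (96 + 1800) + 12124 = 1896 + 12124 = 14020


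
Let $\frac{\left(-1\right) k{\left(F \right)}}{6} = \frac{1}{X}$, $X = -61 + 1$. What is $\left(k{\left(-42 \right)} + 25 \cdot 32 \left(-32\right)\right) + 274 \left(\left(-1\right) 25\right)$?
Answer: $- \frac{324499}{10} \approx -32450.0$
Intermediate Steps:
$X = -60$
$k{\left(F \right)} = \frac{1}{10}$ ($k{\left(F \right)} = - \frac{6}{-60} = \left(-6\right) \left(- \frac{1}{60}\right) = \frac{1}{10}$)
$\left(k{\left(-42 \right)} + 25 \cdot 32 \left(-32\right)\right) + 274 \left(\left(-1\right) 25\right) = \left(\frac{1}{10} + 25 \cdot 32 \left(-32\right)\right) + 274 \left(\left(-1\right) 25\right) = \left(\frac{1}{10} + 800 \left(-32\right)\right) + 274 \left(-25\right) = \left(\frac{1}{10} - 25600\right) - 6850 = - \frac{255999}{10} - 6850 = - \frac{324499}{10}$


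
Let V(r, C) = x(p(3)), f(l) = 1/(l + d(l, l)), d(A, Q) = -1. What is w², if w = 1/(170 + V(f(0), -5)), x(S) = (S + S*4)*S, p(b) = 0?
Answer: 1/28900 ≈ 3.4602e-5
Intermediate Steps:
x(S) = 5*S² (x(S) = (S + 4*S)*S = (5*S)*S = 5*S²)
f(l) = 1/(-1 + l) (f(l) = 1/(l - 1) = 1/(-1 + l))
V(r, C) = 0 (V(r, C) = 5*0² = 5*0 = 0)
w = 1/170 (w = 1/(170 + 0) = 1/170 ≈ 0.0058824)
w² = (1/170)² = 1/28900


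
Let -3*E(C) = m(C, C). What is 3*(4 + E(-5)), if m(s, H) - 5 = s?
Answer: 12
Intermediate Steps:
m(s, H) = 5 + s
E(C) = -5/3 - C/3 (E(C) = -(5 + C)/3 = -5/3 - C/3)
3*(4 + E(-5)) = 3*(4 + (-5/3 - ⅓*(-5))) = 3*(4 + (-5/3 + 5/3)) = 3*(4 + 0) = 3*4 = 12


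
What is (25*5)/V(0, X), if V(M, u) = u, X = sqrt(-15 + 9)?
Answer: -125*I*sqrt(6)/6 ≈ -51.031*I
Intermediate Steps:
X = I*sqrt(6) (X = sqrt(-6) = I*sqrt(6) ≈ 2.4495*I)
(25*5)/V(0, X) = (25*5)/((I*sqrt(6))) = 125*(-I*sqrt(6)/6) = -125*I*sqrt(6)/6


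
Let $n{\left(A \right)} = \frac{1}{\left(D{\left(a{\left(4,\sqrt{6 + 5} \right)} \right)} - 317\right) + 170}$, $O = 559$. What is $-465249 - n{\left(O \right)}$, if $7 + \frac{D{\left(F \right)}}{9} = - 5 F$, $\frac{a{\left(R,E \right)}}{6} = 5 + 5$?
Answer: $- \frac{1353874589}{2910} \approx -4.6525 \cdot 10^{5}$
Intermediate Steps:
$a{\left(R,E \right)} = 60$ ($a{\left(R,E \right)} = 6 \left(5 + 5\right) = 6 \cdot 10 = 60$)
$D{\left(F \right)} = -63 - 45 F$ ($D{\left(F \right)} = -63 + 9 \left(- 5 F\right) = -63 - 45 F$)
$n{\left(A \right)} = - \frac{1}{2910}$ ($n{\left(A \right)} = \frac{1}{\left(\left(-63 - 2700\right) - 317\right) + 170} = \frac{1}{\left(-2763 - 317\right) + 170} = \frac{1}{-3080 + 170} = \frac{1}{-2910} = - \frac{1}{2910}$)
$-465249 - n{\left(O \right)} = -465249 - - \frac{1}{2910} = -465249 + \frac{1}{2910} = - \frac{1353874589}{2910}$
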